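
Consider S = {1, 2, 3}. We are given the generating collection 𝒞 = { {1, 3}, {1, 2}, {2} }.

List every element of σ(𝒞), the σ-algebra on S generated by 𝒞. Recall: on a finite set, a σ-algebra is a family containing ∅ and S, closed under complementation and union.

Start: 𝒞 ∪ {∅, S} = { {}, {2}, {1, 2}, {1, 3}, S }.
Round 1. New:
  {3}  = ᶜ of {1, 2}
  (now 6)
Round 2 adds 1:
  {2, 3}  = {3} ∪ {2}
  (now 7)
Round 3. New:
  {1}  = ᶜ of {2, 3}
  (now 8)
Round 4: no new sets; the family is a σ-algebra.

Hence σ(𝒞) has 8 members: { {}, {1}, {2}, {3}, {1, 2}, {1, 3}, {2, 3}, S }.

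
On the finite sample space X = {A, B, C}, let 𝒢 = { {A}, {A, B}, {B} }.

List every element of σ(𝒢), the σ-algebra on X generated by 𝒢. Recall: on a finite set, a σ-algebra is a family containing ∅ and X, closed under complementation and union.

σ(𝒢) (8 sets): { {}, {A}, {B}, {C}, {A, B}, {A, C}, {B, C}, X }

Working:
Seed the family with 𝒢 together with ∅ and X: { {}, {A}, {B}, {A, B}, X }.
Iteration 1 adds 3:
  {C}  = X∖{A, B}
  {A, C}  = X∖{B}
  {B, C}  = X∖{A}
  |family| = 8
Iteration 2 adds nothing — fixpoint reached.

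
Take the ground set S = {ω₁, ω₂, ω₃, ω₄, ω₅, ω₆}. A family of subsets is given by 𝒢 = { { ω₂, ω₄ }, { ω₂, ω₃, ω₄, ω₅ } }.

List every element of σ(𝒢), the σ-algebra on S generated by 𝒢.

|σ(𝒢)| = 8.  σ(𝒢) = { {}, { ω₁, ω₆ }, { ω₂, ω₄ }, { ω₃, ω₅ }, { ω₁, ω₂, ω₄, ω₆ }, { ω₁, ω₃, ω₅, ω₆ }, { ω₂, ω₃, ω₄, ω₅ }, S }

Check:
Seed the family with 𝒢 together with ∅ and S: { {}, { ω₂, ω₄ }, { ω₂, ω₃, ω₄, ω₅ }, S }.
Round 1: +2 →
  { ω₁, ω₆ }  = { ω₂, ω₃, ω₄, ω₅ }ᶜ
  { ω₁, ω₃, ω₅, ω₆ }  = { ω₂, ω₄ }ᶜ
  (now 6)
Round 2 adds 1:
  { ω₁, ω₂, ω₄, ω₆ }  = { ω₁, ω₆ } ∪ { ω₂, ω₄ }
  (now 7)
Round 3: +1 →
  { ω₃, ω₅ }  = { ω₁, ω₂, ω₄, ω₆ }ᶜ
  (now 8)
Round 4 adds nothing — fixpoint reached.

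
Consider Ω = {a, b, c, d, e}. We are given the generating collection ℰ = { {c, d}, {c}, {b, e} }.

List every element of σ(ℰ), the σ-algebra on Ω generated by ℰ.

σ(ℰ) = { {}, {a}, {c}, {d}, {a, c}, {a, d}, {b, e}, {c, d}, {a, b, e}, {a, c, d}, {b, c, e}, {b, d, e}, {a, b, c, e}, {a, b, d, e}, {b, c, d, e}, Ω }

Working:
Start: ℰ ∪ {∅, Ω} = { {}, {c}, {b, e}, {c, d}, Ω }.
Step 1 adds 5:
  {a, b, e}  = ᶜ of {c, d}
  {a, c, d}  = ᶜ of {b, e}
  {b, c, e}  = {c} ∪ {b, e}
  {a, b, d, e}  = ᶜ of {c}
  {b, c, d, e}  = {b, e} ∪ {c, d}
  — 10 sets.
Step 2 adds 3:
  {a}  = ᶜ of {b, c, d, e}
  {a, d}  = ᶜ of {b, c, e}
  {a, b, c, e}  = {c} ∪ {a, b, e}
  — 13 sets.
Step 3 (2 new):
  {d}  = ᶜ of {a, b, c, e}
  {a, c}  = {c} ∪ {a}
  — 15 sets.
Step 4 adds 1:
  {b, d, e}  = ᶜ of {a, c}
  — 16 sets.
Step 5: already closed under ᶜ and ∪.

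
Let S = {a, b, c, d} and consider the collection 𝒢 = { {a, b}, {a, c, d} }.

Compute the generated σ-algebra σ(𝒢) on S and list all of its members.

σ(𝒢) (8 sets): { {}, {a}, {b}, {a, b}, {c, d}, {a, c, d}, {b, c, d}, S }

Trace:
Initial family (4 sets): { {}, {a, b}, {a, c, d}, S }.
Step 1 (2 new):
  {b}  = {a, c, d}ᶜ
  {c, d}  = {a, b}ᶜ
  [6 total]
Step 2: 1 new —
  {b, c, d}  = {c, d} ∪ {b}
  [7 total]
Step 3. New:
  {a}  = {b, c, d}ᶜ
  [8 total]
Step 4 adds nothing — fixpoint reached.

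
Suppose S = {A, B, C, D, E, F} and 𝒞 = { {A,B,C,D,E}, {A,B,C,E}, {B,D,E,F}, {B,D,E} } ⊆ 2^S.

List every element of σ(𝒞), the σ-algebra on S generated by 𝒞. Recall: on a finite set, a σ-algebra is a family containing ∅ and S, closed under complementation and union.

Answer: σ(𝒞) = { {}, {D}, {F}, {A,C}, {B,E}, {D,F}, {A,C,D}, {A,C,F}, {B,D,E}, {B,E,F}, {A,B,C,E}, {A,C,D,F}, {B,D,E,F}, {A,B,C,D,E}, {A,B,C,E,F}, S }

Working:
Initial family (6 sets): { {}, {B,D,E}, {A,B,C,E}, {B,D,E,F}, {A,B,C,D,E}, S }.
Iteration 1 (4 new):
  {F}  = S∖{A,B,C,D,E}
  {A,C}  = S∖{B,D,E,F}
  {D,F}  = S∖{A,B,C,E}
  {A,C,F}  = S∖{B,D,E}
  — 10 sets.
Iteration 2: +2 →
  {A,C,D,F}  = {A,C,F} ∪ {D,F}
  {A,B,C,E,F}  = {A,C,F} ∪ {A,B,C,E}
  — 12 sets.
Iteration 3: +2 →
  {D}  = S∖{A,B,C,E,F}
  {B,E}  = S∖{A,C,D,F}
  — 14 sets.
Iteration 4 adds 2:
  {A,C,D}  = {A,C} ∪ {D}
  {B,E,F}  = {B,E} ∪ {F}
  — 16 sets.
Iteration 5: stable.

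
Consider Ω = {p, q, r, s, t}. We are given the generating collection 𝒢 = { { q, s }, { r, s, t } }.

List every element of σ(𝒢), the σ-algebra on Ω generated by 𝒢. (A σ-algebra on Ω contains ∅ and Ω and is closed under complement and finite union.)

Initial family (4 sets): { {  }, { q, s }, { r, s, t }, Ω }.
Step 1: 3 new —
  { p, q }  = { r, s, t }ᶜ
  { p, r, t }  = { q, s }ᶜ
  { q, r, s, t }  = { q, s } ∪ { r, s, t }
  — 7 sets.
Step 2 adds 4:
  { p }  = { q, r, s, t }ᶜ
  { p, q, s }  = { p, q } ∪ { q, s }
  { p, q, r, t }  = { p, q } ∪ { p, r, t }
  { p, r, s, t }  = { r, s, t } ∪ { p, r, t }
  — 11 sets.
Step 3: 3 new —
  { q }  = { p, r, s, t }ᶜ
  { s }  = { p, q, r, t }ᶜ
  { r, t }  = { p, q, s }ᶜ
  — 14 sets.
Step 4: 2 new —
  { p, s }  = { s } ∪ { p }
  { q, r, t }  = { r, t } ∪ { q }
  — 16 sets.
Step 5: closed — nothing new.

σ(𝒢) = { {  }, { p }, { q }, { s }, { p, q }, { p, s }, { q, s }, { r, t }, { p, q, s }, { p, r, t }, { q, r, t }, { r, s, t }, { p, q, r, t }, { p, r, s, t }, { q, r, s, t }, Ω }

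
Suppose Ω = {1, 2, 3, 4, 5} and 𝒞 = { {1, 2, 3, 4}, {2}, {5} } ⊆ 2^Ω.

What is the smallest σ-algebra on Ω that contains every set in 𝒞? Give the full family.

Start: 𝒞 ∪ {∅, Ω} = { ∅, {2}, {5}, {1, 2, 3, 4}, Ω }.
Step 1 adds 2:
  {2, 5}  = {2} ∪ {5}
  {1, 3, 4, 5}  = complement {2}
  (now 7)
Step 2 (1 new):
  {1, 3, 4}  = complement {2, 5}
  (now 8)
After Step 3 the family is unchanged; done.

Therefore σ(𝒞) = { ∅, {2}, {5}, {2, 5}, {1, 3, 4}, {1, 2, 3, 4}, {1, 3, 4, 5}, Ω } (|σ(𝒞)| = 8).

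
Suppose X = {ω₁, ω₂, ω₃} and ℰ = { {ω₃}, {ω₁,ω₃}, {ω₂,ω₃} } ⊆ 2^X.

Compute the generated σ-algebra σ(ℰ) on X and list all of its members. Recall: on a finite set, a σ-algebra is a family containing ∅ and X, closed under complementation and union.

Seed the family with ℰ together with ∅ and X: { {}, {ω₃}, {ω₁,ω₃}, {ω₂,ω₃}, X }.
Iteration 1: +3 →
  {ω₁}  = complement {ω₂,ω₃}
  {ω₂}  = complement {ω₁,ω₃}
  {ω₁,ω₂}  = complement {ω₃}
  (now 8)
Iteration 2: stable.

|σ(ℰ)| = 8.  σ(ℰ) = { {}, {ω₁}, {ω₂}, {ω₃}, {ω₁,ω₂}, {ω₁,ω₃}, {ω₂,ω₃}, X }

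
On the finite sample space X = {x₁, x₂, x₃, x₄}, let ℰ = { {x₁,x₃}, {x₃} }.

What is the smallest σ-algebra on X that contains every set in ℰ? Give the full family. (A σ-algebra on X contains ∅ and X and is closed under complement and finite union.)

Seed the family with ℰ together with ∅ and X: { {}, {x₃}, {x₁,x₃}, X }.
Iteration 1: 2 new —
  {x₂,x₄}  = complement {x₁,x₃}
  {x₁,x₂,x₄}  = complement {x₃}
Iteration 2 (1 new):
  {x₂,x₃,x₄}  = {x₃} ∪ {x₂,x₄}
Iteration 3. New:
  {x₁}  = complement {x₂,x₃,x₄}
Iteration 4: no new sets; the family is a σ-algebra.

|σ(ℰ)| = 8.  σ(ℰ) = { {}, {x₁}, {x₃}, {x₁,x₃}, {x₂,x₄}, {x₁,x₂,x₄}, {x₂,x₃,x₄}, X }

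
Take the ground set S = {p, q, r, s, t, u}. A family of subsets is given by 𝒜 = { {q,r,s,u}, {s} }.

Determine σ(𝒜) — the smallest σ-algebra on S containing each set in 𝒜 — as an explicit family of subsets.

Take S₀ = 𝒜 ∪ {∅, S} = { {}, {s}, {q,r,s,u}, S }.
Step 1: 2 new —
  {p,t}  = ᶜ of {q,r,s,u}
  {p,q,r,t,u}  = ᶜ of {s}
  |family| = 6
Step 2 (1 new):
  {p,s,t}  = {p,t} ∪ {s}
  |family| = 7
Step 3: +1 →
  {q,r,u}  = ᶜ of {p,s,t}
  |family| = 8
Step 4 adds nothing — fixpoint reached.

|σ(𝒜)| = 8.  σ(𝒜) = { {}, {s}, {p,t}, {p,s,t}, {q,r,u}, {q,r,s,u}, {p,q,r,t,u}, S }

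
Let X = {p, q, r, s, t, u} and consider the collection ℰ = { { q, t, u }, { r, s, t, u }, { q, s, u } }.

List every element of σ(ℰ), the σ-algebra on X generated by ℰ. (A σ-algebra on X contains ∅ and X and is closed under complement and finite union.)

Initial family (5 sets): { {  }, { q, s, u }, { q, t, u }, { r, s, t, u }, X }.
Pass 1 (5 new):
  { p, q }  = X∖{ r, s, t, u }
  { p, r, s }  = X∖{ q, t, u }
  { p, r, t }  = X∖{ q, s, u }
  { q, s, t, u }  = { q, s, u } ∪ { q, t, u }
  { q, r, s, t, u }  = { q, s, u } ∪ { r, s, t, u }
Pass 2: +11 →
  { p }  = X∖{ q, r, s, t, u }
  { p, r }  = X∖{ q, s, t, u }
  { p, q, r, s }  = { p, q } ∪ { p, r, s }
  { p, q, r, t }  = { p, q } ∪ { p, r, t }
  { p, q, s, u }  = { q, s, u } ∪ { p, q }
  { p, q, t, u }  = { p, q } ∪ { q, t, u }
  { p, r, s, t }  = { p, r, t } ∪ { p, r, s }
  { p, q, r, s, u }  = { q, s, u } ∪ { p, r, s }
  { p, q, r, t, u }  = { p, r, t } ∪ { q, t, u }
  { p, q, s, t, u }  = { p, q } ∪ { q, s, t, u }
  { p, r, s, t, u }  = { r, s, t, u } ∪ { p, r, t }
Pass 3 adds 11:
  { q }  = X∖{ p, r, s, t, u }
  { r }  = X∖{ p, q, s, t, u }
  { s }  = X∖{ p, q, r, t, u }
  { t }  = X∖{ p, q, r, s, u }
  { q, u }  = X∖{ p, r, s, t }
  { r, s }  = X∖{ p, q, t, u }
  { r, t }  = X∖{ p, q, s, u }
  { s, u }  = X∖{ p, q, r, t }
  { t, u }  = X∖{ p, q, r, s }
  { p, q, r }  = { p, r } ∪ { p, q }
  { p, q, r, s, t }  = { p, r, t } ∪ { p, q, r, s }
Pass 4. New:
  { u }  = X∖{ p, q, r, s, t }
  { p, s }  = { p } ∪ { s }
  { p, t }  = { p } ∪ { t }
  { q, r }  = { q } ∪ { r }
  { q, s }  = { q } ∪ { s }
  { q, t }  = { q } ∪ { t }
  { s, t }  = { t } ∪ { s }
  { p, q, s }  = { p, q } ∪ { s }
  { p, q, t }  = { p, q } ∪ { t }
  { p, q, u }  = { p, q } ∪ { q, u }
  { p, s, u }  = { p } ∪ { s, u }
  { p, t, u }  = { t, u } ∪ { p }
  { q, r, s }  = { r, s } ∪ { q }
  { q, r, t }  = { q } ∪ { r, t }
  { q, r, u }  = { q, u } ∪ { r }
  { r, s, t }  = { r, s } ∪ { t }
  { r, s, u }  = { r, s } ∪ { s, u }
  { r, t, u }  = { t, u } ∪ { r }
  { s, t, u }  = X∖{ p, q, r }
  { p, q, r, u }  = { p, q, r } ∪ { q, u }
  { p, r, s, u }  = { p, r, s } ∪ { s, u }
  { p, r, t, u }  = { t, u } ∪ { p, r, t }
  { q, r, s, u }  = { q, s, u } ∪ { r, s }
  { q, r, t, u }  = { q, t, u } ∪ { r }
Pass 5 adds 8:
  { p, u }  = { u } ∪ { p }
  { r, u }  = { u } ∪ { r }
  { p, r, u }  = { p, r } ∪ { u }
  { p, s, t }  = X∖{ q, r, u }
  { q, s, t }  = { q, t } ∪ { s, t }
  { p, q, s, t }  = { q, t } ∪ { p, s }
  { p, s, t, u }  = X∖{ q, r }
  { q, r, s, t }  = { q, t } ∪ { r, s, t }
Pass 6: no new sets; the family is a σ-algebra.

σ(ℰ) = { {  }, { p }, { q }, { r }, { s }, { t }, { u }, { p, q }, { p, r }, { p, s }, { p, t }, { p, u }, { q, r }, { q, s }, { q, t }, { q, u }, { r, s }, { r, t }, { r, u }, { s, t }, { s, u }, { t, u }, { p, q, r }, { p, q, s }, { p, q, t }, { p, q, u }, { p, r, s }, { p, r, t }, { p, r, u }, { p, s, t }, { p, s, u }, { p, t, u }, { q, r, s }, { q, r, t }, { q, r, u }, { q, s, t }, { q, s, u }, { q, t, u }, { r, s, t }, { r, s, u }, { r, t, u }, { s, t, u }, { p, q, r, s }, { p, q, r, t }, { p, q, r, u }, { p, q, s, t }, { p, q, s, u }, { p, q, t, u }, { p, r, s, t }, { p, r, s, u }, { p, r, t, u }, { p, s, t, u }, { q, r, s, t }, { q, r, s, u }, { q, r, t, u }, { q, s, t, u }, { r, s, t, u }, { p, q, r, s, t }, { p, q, r, s, u }, { p, q, r, t, u }, { p, q, s, t, u }, { p, r, s, t, u }, { q, r, s, t, u }, X }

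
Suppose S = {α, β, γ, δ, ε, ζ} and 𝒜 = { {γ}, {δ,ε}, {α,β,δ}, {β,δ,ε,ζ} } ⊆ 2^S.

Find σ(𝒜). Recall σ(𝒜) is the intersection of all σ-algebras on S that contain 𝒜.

σ(𝒜) (64 sets): { {}, {α}, {β}, {γ}, {δ}, {ε}, {ζ}, {α,β}, {α,γ}, {α,δ}, {α,ε}, {α,ζ}, {β,γ}, {β,δ}, {β,ε}, {β,ζ}, {γ,δ}, {γ,ε}, {γ,ζ}, {δ,ε}, {δ,ζ}, {ε,ζ}, {α,β,γ}, {α,β,δ}, {α,β,ε}, {α,β,ζ}, {α,γ,δ}, {α,γ,ε}, {α,γ,ζ}, {α,δ,ε}, {α,δ,ζ}, {α,ε,ζ}, {β,γ,δ}, {β,γ,ε}, {β,γ,ζ}, {β,δ,ε}, {β,δ,ζ}, {β,ε,ζ}, {γ,δ,ε}, {γ,δ,ζ}, {γ,ε,ζ}, {δ,ε,ζ}, {α,β,γ,δ}, {α,β,γ,ε}, {α,β,γ,ζ}, {α,β,δ,ε}, {α,β,δ,ζ}, {α,β,ε,ζ}, {α,γ,δ,ε}, {α,γ,δ,ζ}, {α,γ,ε,ζ}, {α,δ,ε,ζ}, {β,γ,δ,ε}, {β,γ,δ,ζ}, {β,γ,ε,ζ}, {β,δ,ε,ζ}, {γ,δ,ε,ζ}, {α,β,γ,δ,ε}, {α,β,γ,δ,ζ}, {α,β,γ,ε,ζ}, {α,β,δ,ε,ζ}, {α,γ,δ,ε,ζ}, {β,γ,δ,ε,ζ}, S }

Trace:
Seed the family with 𝒜 together with ∅ and S: { {}, {γ}, {δ,ε}, {α,β,δ}, {β,δ,ε,ζ}, S }.
Round 1: +8 →
  {α,γ}  = complement {β,δ,ε,ζ}
  {γ,δ,ε}  = {δ,ε} ∪ {γ}
  {γ,ε,ζ}  = complement {α,β,δ}
  {α,β,γ,δ}  = {γ} ∪ {α,β,δ}
  {α,β,γ,ζ}  = complement {δ,ε}
  {α,β,δ,ε}  = {δ,ε} ∪ {α,β,δ}
  {α,β,δ,ε,ζ}  = complement {γ}
  {β,γ,δ,ε,ζ}  = {γ} ∪ {β,δ,ε,ζ}
  (now 14)
Round 2: 10 new —
  {α}  = complement {β,γ,δ,ε,ζ}
  {γ,ζ}  = complement {α,β,δ,ε}
  {ε,ζ}  = complement {α,β,γ,δ}
  {α,β,ζ}  = complement {γ,δ,ε}
  {α,γ,δ,ε}  = {γ,δ,ε} ∪ {α,γ}
  {α,γ,ε,ζ}  = {α,γ} ∪ {γ,ε,ζ}
  {γ,δ,ε,ζ}  = {γ,δ,ε} ∪ {γ,ε,ζ}
  {α,β,γ,δ,ε}  = {γ,δ,ε} ∪ {α,β,δ,ε}
  {α,β,γ,δ,ζ}  = {α,β,γ,ζ} ∪ {α,β,δ}
  {α,β,γ,ε,ζ}  = {α,β,γ,ζ} ∪ {γ,ε,ζ}
  (now 24)
Round 3: 13 new —
  {δ}  = complement {α,β,γ,ε,ζ}
  {ε}  = complement {α,β,γ,δ,ζ}
  {ζ}  = complement {α,β,γ,δ,ε}
  {α,β}  = complement {γ,δ,ε,ζ}
  {β,δ}  = complement {α,γ,ε,ζ}
  {β,ζ}  = complement {α,γ,δ,ε}
  {α,γ,ζ}  = {α,γ} ∪ {γ,ζ}
  {α,δ,ε}  = {δ,ε} ∪ {α}
  {α,ε,ζ}  = {ε,ζ} ∪ {α}
  {δ,ε,ζ}  = {ε,ζ} ∪ {δ,ε}
  {α,β,δ,ζ}  = {α,β,δ} ∪ {α,β,ζ}
  {α,β,ε,ζ}  = {ε,ζ} ∪ {α,β,ζ}
  {α,γ,δ,ε,ζ}  = {γ,δ,ε} ∪ {α,γ,ε,ζ}
  (now 37)
Round 4: +22 →
  {β}  = complement {α,γ,δ,ε,ζ}
  {α,δ}  = {α} ∪ {δ}
  {α,ε}  = {α} ∪ {ε}
  {α,ζ}  = {α} ∪ {ζ}
  {γ,δ}  = complement {α,β,ε,ζ}
  {γ,ε}  = complement {α,β,δ,ζ}
  {δ,ζ}  = {ζ} ∪ {δ}
  {α,β,γ}  = complement {δ,ε,ζ}
  {α,β,ε}  = {α,β} ∪ {ε}
  {α,γ,δ}  = {α,γ} ∪ {δ}
  {α,γ,ε}  = {ε} ∪ {α,γ}
  {β,γ,δ}  = complement {α,ε,ζ}
  {β,γ,ζ}  = complement {α,δ,ε}
  {β,δ,ε}  = complement {α,γ,ζ}
  {β,δ,ζ}  = {β,ζ} ∪ {δ}
  {β,ε,ζ}  = {ε,ζ} ∪ {β,ζ}
  {γ,δ,ζ}  = {γ,ζ} ∪ {δ}
  {α,γ,δ,ζ}  = {α,γ,ζ} ∪ {δ}
  {α,δ,ε,ζ}  = {α,δ,ε} ∪ {ε,ζ}
  {β,γ,δ,ε}  = {γ,δ,ε} ∪ {β,δ}
  {β,γ,δ,ζ}  = {γ,ζ} ∪ {β,δ}
  {β,γ,ε,ζ}  = {β,ζ} ∪ {γ,ε,ζ}
  (now 59)
Round 5 adds 5:
  {β,γ}  = complement {α,δ,ε,ζ}
  {β,ε}  = complement {α,γ,δ,ζ}
  {α,δ,ζ}  = {α,ζ} ∪ {α,δ}
  {β,γ,ε}  = {β} ∪ {γ,ε}
  {α,β,γ,ε}  = complement {δ,ζ}
  (now 64)
Round 6: already closed under ᶜ and ∪.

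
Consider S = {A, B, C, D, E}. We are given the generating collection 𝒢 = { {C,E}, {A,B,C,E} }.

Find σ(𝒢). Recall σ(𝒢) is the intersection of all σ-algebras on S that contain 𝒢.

Seed the family with 𝒢 together with ∅ and S: { {}, {C,E}, {A,B,C,E}, S }.
Round 1: 2 new —
  {D}  = ᶜ of {A,B,C,E}
  {A,B,D}  = ᶜ of {C,E}
  — 6 sets.
Round 2 adds 1:
  {C,D,E}  = {D} ∪ {C,E}
  — 7 sets.
Round 3: 1 new —
  {A,B}  = ᶜ of {C,D,E}
  — 8 sets.
Round 4: stable.

σ(𝒢) = { {}, {D}, {A,B}, {C,E}, {A,B,D}, {C,D,E}, {A,B,C,E}, S }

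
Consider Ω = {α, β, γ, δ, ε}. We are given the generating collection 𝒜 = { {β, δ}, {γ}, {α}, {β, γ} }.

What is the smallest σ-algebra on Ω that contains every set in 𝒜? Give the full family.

σ(𝒜) (32 sets): { {}, {α}, {β}, {γ}, {δ}, {ε}, {α, β}, {α, γ}, {α, δ}, {α, ε}, {β, γ}, {β, δ}, {β, ε}, {γ, δ}, {γ, ε}, {δ, ε}, {α, β, γ}, {α, β, δ}, {α, β, ε}, {α, γ, δ}, {α, γ, ε}, {α, δ, ε}, {β, γ, δ}, {β, γ, ε}, {β, δ, ε}, {γ, δ, ε}, {α, β, γ, δ}, {α, β, γ, ε}, {α, β, δ, ε}, {α, γ, δ, ε}, {β, γ, δ, ε}, Ω }

Trace:
Seed the family with 𝒜 together with ∅ and Ω: { {}, {α}, {γ}, {β, γ}, {β, δ}, Ω }.
Iteration 1. New:
  {α, γ}  = {γ} ∪ {α}
  {α, β, γ}  = {β, γ} ∪ {α}
  {α, β, δ}  = {β, δ} ∪ {α}
  {α, γ, ε}  = complement {β, δ}
  {α, δ, ε}  = complement {β, γ}
  {β, γ, δ}  = {γ} ∪ {β, δ}
  {α, β, δ, ε}  = complement {γ}
  {β, γ, δ, ε}  = complement {α}
Iteration 2 (7 new):
  {α, ε}  = complement {β, γ, δ}
  {γ, ε}  = complement {α, β, δ}
  {δ, ε}  = complement {α, β, γ}
  {β, δ, ε}  = complement {α, γ}
  {α, β, γ, δ}  = {β, γ, δ} ∪ {α, β, γ}
  {α, β, γ, ε}  = {α, β, γ} ∪ {α, γ, ε}
  {α, γ, δ, ε}  = {α, δ, ε} ∪ {α, γ, ε}
Iteration 3: +5 →
  {β}  = complement {α, γ, δ, ε}
  {δ}  = complement {α, β, γ, ε}
  {ε}  = complement {α, β, γ, δ}
  {β, γ, ε}  = {γ, ε} ∪ {β, γ}
  {γ, δ, ε}  = {δ, ε} ∪ {γ, ε}
Iteration 4 (6 new):
  {α, β}  = complement {γ, δ, ε}
  {α, δ}  = complement {β, γ, ε}
  {β, ε}  = {β} ∪ {ε}
  {γ, δ}  = {γ} ∪ {δ}
  {α, β, ε}  = {β} ∪ {α, ε}
  {α, γ, δ}  = {α, γ} ∪ {δ}
Iteration 5: closed — nothing new.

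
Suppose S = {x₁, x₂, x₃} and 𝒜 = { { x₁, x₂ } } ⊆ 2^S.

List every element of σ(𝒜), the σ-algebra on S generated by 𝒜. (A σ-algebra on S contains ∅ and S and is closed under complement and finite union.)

σ(𝒜) (4 sets): { {  }, { x₃ }, { x₁, x₂ }, S }

Derivation:
Initial family (3 sets): { {  }, { x₁, x₂ }, S }.
Round 1 (1 new):
  { x₃ }  = complement { x₁, x₂ }
  [4 total]
Round 2: stable.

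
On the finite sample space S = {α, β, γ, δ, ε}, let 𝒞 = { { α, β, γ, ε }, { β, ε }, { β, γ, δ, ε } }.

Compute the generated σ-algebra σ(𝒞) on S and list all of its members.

|σ(𝒞)| = 16.  σ(𝒞) = { ∅, { α }, { γ }, { δ }, { α, γ }, { α, δ }, { β, ε }, { γ, δ }, { α, β, ε }, { α, γ, δ }, { β, γ, ε }, { β, δ, ε }, { α, β, γ, ε }, { α, β, δ, ε }, { β, γ, δ, ε }, S }

Trace:
Take S₀ = 𝒞 ∪ {∅, S} = { ∅, { β, ε }, { α, β, γ, ε }, { β, γ, δ, ε }, S }.
Pass 1 adds 3:
  { α }  = ᶜ of { β, γ, δ, ε }
  { δ }  = ᶜ of { α, β, γ, ε }
  { α, γ, δ }  = ᶜ of { β, ε }
  [8 total]
Pass 2: +3 →
  { α, δ }  = { δ } ∪ { α }
  { α, β, ε }  = { β, ε } ∪ { α }
  { β, δ, ε }  = { δ } ∪ { β, ε }
  [11 total]
Pass 3: +4 →
  { α, γ }  = ᶜ of { β, δ, ε }
  { γ, δ }  = ᶜ of { α, β, ε }
  { β, γ, ε }  = ᶜ of { α, δ }
  { α, β, δ, ε }  = { β, ε } ∪ { α, δ }
  [15 total]
Pass 4: +1 →
  { γ }  = ᶜ of { α, β, δ, ε }
  [16 total]
After Pass 5 the family is unchanged; done.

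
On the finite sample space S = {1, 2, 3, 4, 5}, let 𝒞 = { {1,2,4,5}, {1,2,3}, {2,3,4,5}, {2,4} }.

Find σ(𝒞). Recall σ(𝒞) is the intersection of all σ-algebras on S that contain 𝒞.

|σ(𝒞)| = 32.  σ(𝒞) = { {}, {1}, {2}, {3}, {4}, {5}, {1,2}, {1,3}, {1,4}, {1,5}, {2,3}, {2,4}, {2,5}, {3,4}, {3,5}, {4,5}, {1,2,3}, {1,2,4}, {1,2,5}, {1,3,4}, {1,3,5}, {1,4,5}, {2,3,4}, {2,3,5}, {2,4,5}, {3,4,5}, {1,2,3,4}, {1,2,3,5}, {1,2,4,5}, {1,3,4,5}, {2,3,4,5}, S }

Check:
Seed the family with 𝒞 together with ∅ and S: { {}, {2,4}, {1,2,3}, {1,2,4,5}, {2,3,4,5}, S }.
Round 1: +5 →
  {1}  = ᶜ of {2,3,4,5}
  {3}  = ᶜ of {1,2,4,5}
  {4,5}  = ᶜ of {1,2,3}
  {1,3,5}  = ᶜ of {2,4}
  {1,2,3,4}  = {1,2,3} ∪ {2,4}
  |family| = 11
Round 2: 9 new —
  {5}  = ᶜ of {1,2,3,4}
  {1,3}  = {3} ∪ {1}
  {1,2,4}  = {2,4} ∪ {1}
  {1,4,5}  = {4,5} ∪ {1}
  {2,3,4}  = {3} ∪ {2,4}
  {2,4,5}  = {4,5} ∪ {2,4}
  {3,4,5}  = {4,5} ∪ {3}
  {1,2,3,5}  = {1,2,3} ∪ {1,3,5}
  {1,3,4,5}  = {1,3,5} ∪ {4,5}
  |family| = 20
Round 3 (6 new):
  {2}  = ᶜ of {1,3,4,5}
  {4}  = ᶜ of {1,2,3,5}
  {1,2}  = ᶜ of {3,4,5}
  {1,5}  = ᶜ of {2,3,4}
  {2,3}  = ᶜ of {1,4,5}
  {3,5}  = ᶜ of {1,2,4}
  |family| = 26
Round 4. New:
  {1,4}  = {4} ∪ {1}
  {2,5}  = {2} ∪ {5}
  {3,4}  = {3} ∪ {4}
  {1,2,5}  = {1,2} ∪ {5}
  {1,3,4}  = {1,3} ∪ {4}
  {2,3,5}  = {2} ∪ {3,5}
  |family| = 32
Round 5: stable.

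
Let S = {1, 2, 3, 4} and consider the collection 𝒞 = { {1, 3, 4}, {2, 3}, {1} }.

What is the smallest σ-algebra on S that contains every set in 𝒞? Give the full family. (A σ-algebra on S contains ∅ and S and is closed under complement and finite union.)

Seed the family with 𝒞 together with ∅ and S: { ∅, {1}, {2, 3}, {1, 3, 4}, S }.
Round 1: 4 new —
  {2}  = {1, 3, 4}ᶜ
  {1, 4}  = {2, 3}ᶜ
  {1, 2, 3}  = {2, 3} ∪ {1}
  {2, 3, 4}  = {1}ᶜ
  [9 total]
Round 2 adds 3:
  {4}  = {1, 2, 3}ᶜ
  {1, 2}  = {2} ∪ {1}
  {1, 2, 4}  = {2} ∪ {1, 4}
  [12 total]
Round 3. New:
  {3}  = {1, 2, 4}ᶜ
  {2, 4}  = {4} ∪ {2}
  {3, 4}  = {1, 2}ᶜ
  [15 total]
Round 4 adds 1:
  {1, 3}  = {2, 4}ᶜ
  [16 total]
Round 5: closed — nothing new.

Therefore σ(𝒞) = { ∅, {1}, {2}, {3}, {4}, {1, 2}, {1, 3}, {1, 4}, {2, 3}, {2, 4}, {3, 4}, {1, 2, 3}, {1, 2, 4}, {1, 3, 4}, {2, 3, 4}, S } (|σ(𝒞)| = 16).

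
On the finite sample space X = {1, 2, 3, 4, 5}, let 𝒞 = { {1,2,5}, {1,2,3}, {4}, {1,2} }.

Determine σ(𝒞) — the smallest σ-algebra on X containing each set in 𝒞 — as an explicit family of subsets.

Seed the family with 𝒞 together with ∅ and X: { {}, {4}, {1,2}, {1,2,3}, {1,2,5}, X }.
Iteration 1: 7 new —
  {3,4}  = ᶜ of {1,2,5}
  {4,5}  = ᶜ of {1,2,3}
  {1,2,4}  = {1,2} ∪ {4}
  {3,4,5}  = ᶜ of {1,2}
  {1,2,3,4}  = {1,2,3} ∪ {4}
  {1,2,3,5}  = ᶜ of {4}
  {1,2,4,5}  = {1,2,5} ∪ {4}
Iteration 2 (3 new):
  {3}  = ᶜ of {1,2,4,5}
  {5}  = ᶜ of {1,2,3,4}
  {3,5}  = ᶜ of {1,2,4}
Iteration 3: no new sets; the family is a σ-algebra.

Hence σ(𝒞) has 16 members: { {}, {3}, {4}, {5}, {1,2}, {3,4}, {3,5}, {4,5}, {1,2,3}, {1,2,4}, {1,2,5}, {3,4,5}, {1,2,3,4}, {1,2,3,5}, {1,2,4,5}, X }.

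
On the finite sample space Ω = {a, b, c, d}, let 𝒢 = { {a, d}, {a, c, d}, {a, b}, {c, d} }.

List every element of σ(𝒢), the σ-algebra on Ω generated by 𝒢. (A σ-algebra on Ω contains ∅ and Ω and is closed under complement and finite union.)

Begin from { ∅, {a, b}, {a, d}, {c, d}, {a, c, d}, Ω } (that is, 𝒢 plus ∅ and Ω).
Step 1: 3 new —
  {b}  = Ω∖{a, c, d}
  {b, c}  = Ω∖{a, d}
  {a, b, d}  = {a, d} ∪ {a, b}
Step 2 adds 3:
  {c}  = Ω∖{a, b, d}
  {a, b, c}  = {a, b} ∪ {b, c}
  {b, c, d}  = {c, d} ∪ {b}
Step 3: 2 new —
  {a}  = Ω∖{b, c, d}
  {d}  = Ω∖{a, b, c}
Step 4: 2 new —
  {a, c}  = {c} ∪ {a}
  {b, d}  = {d} ∪ {b}
Step 5: already closed under ᶜ and ∪.

|σ(𝒢)| = 16.  σ(𝒢) = { ∅, {a}, {b}, {c}, {d}, {a, b}, {a, c}, {a, d}, {b, c}, {b, d}, {c, d}, {a, b, c}, {a, b, d}, {a, c, d}, {b, c, d}, Ω }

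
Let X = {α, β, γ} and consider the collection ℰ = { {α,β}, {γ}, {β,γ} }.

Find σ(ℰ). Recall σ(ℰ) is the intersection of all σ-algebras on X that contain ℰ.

Initial family (5 sets): { {}, {γ}, {α,β}, {β,γ}, X }.
Step 1: +1 →
  {α}  = {β,γ}ᶜ
  [6 total]
Step 2 adds 1:
  {α,γ}  = {γ} ∪ {α}
  [7 total]
Step 3. New:
  {β}  = {α,γ}ᶜ
  [8 total]
Step 4: stable.

Hence σ(ℰ) has 8 members: { {}, {α}, {β}, {γ}, {α,β}, {α,γ}, {β,γ}, X }.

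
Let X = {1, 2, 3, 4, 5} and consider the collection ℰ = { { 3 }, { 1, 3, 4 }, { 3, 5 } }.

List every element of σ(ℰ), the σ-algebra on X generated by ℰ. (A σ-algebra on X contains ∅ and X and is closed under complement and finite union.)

Start: ℰ ∪ {∅, X} = { {  }, { 3 }, { 3, 5 }, { 1, 3, 4 }, X }.
Iteration 1: +4 →
  { 2, 5 }  = { 1, 3, 4 }ᶜ
  { 1, 2, 4 }  = { 3, 5 }ᶜ
  { 1, 2, 4, 5 }  = { 3 }ᶜ
  { 1, 3, 4, 5 }  = { 1, 3, 4 } ∪ { 3, 5 }
  [9 total]
Iteration 2 adds 3:
  { 2 }  = { 1, 3, 4, 5 }ᶜ
  { 2, 3, 5 }  = { 2, 5 } ∪ { 3 }
  { 1, 2, 3, 4 }  = { 1, 2, 4 } ∪ { 3 }
  [12 total]
Iteration 3 adds 3:
  { 5 }  = { 1, 2, 3, 4 }ᶜ
  { 1, 4 }  = { 2, 3, 5 }ᶜ
  { 2, 3 }  = { 3 } ∪ { 2 }
  [15 total]
Iteration 4 adds 1:
  { 1, 4, 5 }  = { 2, 3 }ᶜ
  [16 total]
Iteration 5: stable.

Therefore σ(ℰ) = { {  }, { 2 }, { 3 }, { 5 }, { 1, 4 }, { 2, 3 }, { 2, 5 }, { 3, 5 }, { 1, 2, 4 }, { 1, 3, 4 }, { 1, 4, 5 }, { 2, 3, 5 }, { 1, 2, 3, 4 }, { 1, 2, 4, 5 }, { 1, 3, 4, 5 }, X } (|σ(ℰ)| = 16).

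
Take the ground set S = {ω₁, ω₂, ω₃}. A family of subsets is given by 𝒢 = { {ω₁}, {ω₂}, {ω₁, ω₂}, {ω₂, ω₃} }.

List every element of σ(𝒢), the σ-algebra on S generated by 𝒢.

Initial family (6 sets): { {}, {ω₁}, {ω₂}, {ω₁, ω₂}, {ω₂, ω₃}, S }.
Round 1. New:
  {ω₃}  = complement {ω₁, ω₂}
  {ω₁, ω₃}  = complement {ω₂}
Round 2: no new sets; the family is a σ-algebra.

σ(𝒢) = { {}, {ω₁}, {ω₂}, {ω₃}, {ω₁, ω₂}, {ω₁, ω₃}, {ω₂, ω₃}, S }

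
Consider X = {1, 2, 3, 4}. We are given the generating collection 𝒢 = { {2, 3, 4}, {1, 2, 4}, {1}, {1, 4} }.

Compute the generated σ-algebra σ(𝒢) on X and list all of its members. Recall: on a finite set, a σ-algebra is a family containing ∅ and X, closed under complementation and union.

σ(𝒢) (16 sets): { {}, {1}, {2}, {3}, {4}, {1, 2}, {1, 3}, {1, 4}, {2, 3}, {2, 4}, {3, 4}, {1, 2, 3}, {1, 2, 4}, {1, 3, 4}, {2, 3, 4}, X }

Working:
Seed the family with 𝒢 together with ∅ and X: { {}, {1}, {1, 4}, {1, 2, 4}, {2, 3, 4}, X }.
Step 1: +2 →
  {3}  = X∖{1, 2, 4}
  {2, 3}  = X∖{1, 4}
  [8 total]
Step 2: 3 new —
  {1, 3}  = {3} ∪ {1}
  {1, 2, 3}  = {2, 3} ∪ {1}
  {1, 3, 4}  = {3} ∪ {1, 4}
  [11 total]
Step 3 (3 new):
  {2}  = X∖{1, 3, 4}
  {4}  = X∖{1, 2, 3}
  {2, 4}  = X∖{1, 3}
  [14 total]
Step 4 (2 new):
  {1, 2}  = {2} ∪ {1}
  {3, 4}  = {3} ∪ {4}
  [16 total]
Step 5: already closed under ᶜ and ∪.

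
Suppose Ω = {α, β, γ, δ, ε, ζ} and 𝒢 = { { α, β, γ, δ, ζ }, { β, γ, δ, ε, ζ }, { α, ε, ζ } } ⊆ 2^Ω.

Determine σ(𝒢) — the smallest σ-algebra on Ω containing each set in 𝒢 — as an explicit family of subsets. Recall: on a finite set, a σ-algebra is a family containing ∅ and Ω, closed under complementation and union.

Answer: σ(𝒢) = { ∅, { α }, { ε }, { ζ }, { α, ε }, { α, ζ }, { ε, ζ }, { α, ε, ζ }, { β, γ, δ }, { α, β, γ, δ }, { β, γ, δ, ε }, { β, γ, δ, ζ }, { α, β, γ, δ, ε }, { α, β, γ, δ, ζ }, { β, γ, δ, ε, ζ }, Ω }

Derivation:
Take S₀ = 𝒢 ∪ {∅, Ω} = { ∅, { α, ε, ζ }, { α, β, γ, δ, ζ }, { β, γ, δ, ε, ζ }, Ω }.
Round 1 adds 3:
  { α }  = ᶜ of { β, γ, δ, ε, ζ }
  { ε }  = ᶜ of { α, β, γ, δ, ζ }
  { β, γ, δ }  = ᶜ of { α, ε, ζ }
  — 8 sets.
Round 2 adds 3:
  { α, ε }  = { ε } ∪ { α }
  { α, β, γ, δ }  = { β, γ, δ } ∪ { α }
  { β, γ, δ, ε }  = { β, γ, δ } ∪ { ε }
  — 11 sets.
Round 3. New:
  { α, ζ }  = ᶜ of { β, γ, δ, ε }
  { ε, ζ }  = ᶜ of { α, β, γ, δ }
  { β, γ, δ, ζ }  = ᶜ of { α, ε }
  { α, β, γ, δ, ε }  = { β, γ, δ } ∪ { α, ε }
  — 15 sets.
Round 4 adds 1:
  { ζ }  = ᶜ of { α, β, γ, δ, ε }
  — 16 sets.
Round 5 adds nothing — fixpoint reached.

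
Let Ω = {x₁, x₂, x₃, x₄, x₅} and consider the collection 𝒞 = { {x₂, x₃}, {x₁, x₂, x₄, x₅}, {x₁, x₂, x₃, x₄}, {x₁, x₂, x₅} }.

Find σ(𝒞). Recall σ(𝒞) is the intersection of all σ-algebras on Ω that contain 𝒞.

σ(𝒞) = { {}, {x₁}, {x₂}, {x₃}, {x₄}, {x₅}, {x₁, x₂}, {x₁, x₃}, {x₁, x₄}, {x₁, x₅}, {x₂, x₃}, {x₂, x₄}, {x₂, x₅}, {x₃, x₄}, {x₃, x₅}, {x₄, x₅}, {x₁, x₂, x₃}, {x₁, x₂, x₄}, {x₁, x₂, x₅}, {x₁, x₃, x₄}, {x₁, x₃, x₅}, {x₁, x₄, x₅}, {x₂, x₃, x₄}, {x₂, x₃, x₅}, {x₂, x₄, x₅}, {x₃, x₄, x₅}, {x₁, x₂, x₃, x₄}, {x₁, x₂, x₃, x₅}, {x₁, x₂, x₄, x₅}, {x₁, x₃, x₄, x₅}, {x₂, x₃, x₄, x₅}, Ω }

Working:
Begin from { {}, {x₂, x₃}, {x₁, x₂, x₅}, {x₁, x₂, x₃, x₄}, {x₁, x₂, x₄, x₅}, Ω } (that is, 𝒞 plus ∅ and Ω).
Step 1 (5 new):
  {x₃}  = complement {x₁, x₂, x₄, x₅}
  {x₅}  = complement {x₁, x₂, x₃, x₄}
  {x₃, x₄}  = complement {x₁, x₂, x₅}
  {x₁, x₄, x₅}  = complement {x₂, x₃}
  {x₁, x₂, x₃, x₅}  = {x₁, x₂, x₅} ∪ {x₂, x₃}
  |family| = 11
Step 2. New:
  {x₄}  = complement {x₁, x₂, x₃, x₅}
  {x₃, x₅}  = {x₅} ∪ {x₃}
  {x₂, x₃, x₄}  = {x₃, x₄} ∪ {x₂, x₃}
  {x₂, x₃, x₅}  = {x₅} ∪ {x₂, x₃}
  {x₃, x₄, x₅}  = {x₃, x₄} ∪ {x₅}
  {x₁, x₃, x₄, x₅}  = {x₁, x₄, x₅} ∪ {x₃, x₄}
  |family| = 17
Step 3. New:
  {x₂}  = complement {x₁, x₃, x₄, x₅}
  {x₁, x₂}  = complement {x₃, x₄, x₅}
  {x₁, x₄}  = complement {x₂, x₃, x₅}
  {x₁, x₅}  = complement {x₂, x₃, x₄}
  {x₄, x₅}  = {x₄} ∪ {x₅}
  {x₁, x₂, x₄}  = complement {x₃, x₅}
  {x₂, x₃, x₄, x₅}  = {x₃, x₄, x₅} ∪ {x₂, x₃, x₅}
  |family| = 24
Step 4. New:
  {x₁}  = complement {x₂, x₃, x₄, x₅}
  {x₂, x₄}  = {x₂} ∪ {x₄}
  {x₂, x₅}  = {x₂} ∪ {x₅}
  {x₁, x₂, x₃}  = complement {x₄, x₅}
  {x₁, x₃, x₄}  = {x₃, x₄} ∪ {x₁, x₄}
  {x₁, x₃, x₅}  = {x₃} ∪ {x₁, x₅}
  {x₂, x₄, x₅}  = {x₂} ∪ {x₄, x₅}
  |family| = 31
Step 5: +1 →
  {x₁, x₃}  = complement {x₂, x₄, x₅}
  |family| = 32
Step 6: stable.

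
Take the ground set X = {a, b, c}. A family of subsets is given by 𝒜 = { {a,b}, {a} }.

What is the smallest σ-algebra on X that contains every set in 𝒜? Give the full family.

Begin from { ∅, {a}, {a,b}, X } (that is, 𝒜 plus ∅ and X).
Round 1 (2 new):
  {c}  = {a,b}ᶜ
  {b,c}  = {a}ᶜ
Round 2 (1 new):
  {a,c}  = {c} ∪ {a}
Round 3 adds 1:
  {b}  = {a,c}ᶜ
Round 4: already closed under ᶜ and ∪.

σ(𝒜) = { ∅, {a}, {b}, {c}, {a,b}, {a,c}, {b,c}, X }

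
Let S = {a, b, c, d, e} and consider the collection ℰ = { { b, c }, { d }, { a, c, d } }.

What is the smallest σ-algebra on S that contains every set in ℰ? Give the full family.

Take S₀ = ℰ ∪ {∅, S} = { {}, { d }, { b, c }, { a, c, d }, S }.
Round 1 (5 new):
  { b, e }  = complement { a, c, d }
  { a, d, e }  = complement { b, c }
  { b, c, d }  = { b, c } ∪ { d }
  { a, b, c, d }  = { a, c, d } ∪ { b, c }
  { a, b, c, e }  = complement { d }
  — 10 sets.
Round 2 (7 new):
  { e }  = complement { a, b, c, d }
  { a, e }  = complement { b, c, d }
  { b, c, e }  = { b, e } ∪ { b, c }
  { b, d, e }  = { b, e } ∪ { d }
  { a, b, d, e }  = { a, d, e } ∪ { b, e }
  { a, c, d, e }  = { a, d, e } ∪ { a, c, d }
  { b, c, d, e }  = { b, e } ∪ { b, c, d }
  — 17 sets.
Round 3 adds 7:
  { a }  = complement { b, c, d, e }
  { b }  = complement { a, c, d, e }
  { c }  = complement { a, b, d, e }
  { a, c }  = complement { b, d, e }
  { a, d }  = complement { b, c, e }
  { d, e }  = { d } ∪ { e }
  { a, b, e }  = { b, e } ∪ { a, e }
  — 24 sets.
Round 4 adds 8:
  { a, b }  = { b } ∪ { a }
  { b, d }  = { b } ∪ { d }
  { c, d }  = complement { a, b, e }
  { c, e }  = { e } ∪ { c }
  { a, b, c }  = complement { d, e }
  { a, b, d }  = { b } ∪ { a, d }
  { a, c, e }  = { e } ∪ { a, c }
  { c, d, e }  = { d, e } ∪ { c }
  — 32 sets.
Round 5: no new sets; the family is a σ-algebra.

Therefore σ(ℰ) = { {}, { a }, { b }, { c }, { d }, { e }, { a, b }, { a, c }, { a, d }, { a, e }, { b, c }, { b, d }, { b, e }, { c, d }, { c, e }, { d, e }, { a, b, c }, { a, b, d }, { a, b, e }, { a, c, d }, { a, c, e }, { a, d, e }, { b, c, d }, { b, c, e }, { b, d, e }, { c, d, e }, { a, b, c, d }, { a, b, c, e }, { a, b, d, e }, { a, c, d, e }, { b, c, d, e }, S } (|σ(ℰ)| = 32).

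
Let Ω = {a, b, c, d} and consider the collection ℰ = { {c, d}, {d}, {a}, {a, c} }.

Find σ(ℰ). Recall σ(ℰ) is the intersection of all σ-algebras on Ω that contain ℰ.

Seed the family with ℰ together with ∅ and Ω: { {}, {a}, {d}, {a, c}, {c, d}, Ω }.
Pass 1 adds 6:
  {a, b}  = Ω∖{c, d}
  {a, d}  = {d} ∪ {a}
  {b, d}  = Ω∖{a, c}
  {a, b, c}  = Ω∖{d}
  {a, c, d}  = {c, d} ∪ {a, c}
  {b, c, d}  = Ω∖{a}
Pass 2: +3 →
  {b}  = Ω∖{a, c, d}
  {b, c}  = Ω∖{a, d}
  {a, b, d}  = {a, b} ∪ {a, d}
Pass 3 (1 new):
  {c}  = Ω∖{a, b, d}
Pass 4: already closed under ᶜ and ∪.

Hence σ(ℰ) has 16 members: { {}, {a}, {b}, {c}, {d}, {a, b}, {a, c}, {a, d}, {b, c}, {b, d}, {c, d}, {a, b, c}, {a, b, d}, {a, c, d}, {b, c, d}, Ω }.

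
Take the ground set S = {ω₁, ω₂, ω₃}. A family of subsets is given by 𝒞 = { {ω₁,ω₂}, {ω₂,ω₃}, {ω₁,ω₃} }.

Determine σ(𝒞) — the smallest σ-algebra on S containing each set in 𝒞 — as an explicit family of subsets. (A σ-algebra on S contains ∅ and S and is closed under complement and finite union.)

|σ(𝒞)| = 8.  σ(𝒞) = { ∅, {ω₁}, {ω₂}, {ω₃}, {ω₁,ω₂}, {ω₁,ω₃}, {ω₂,ω₃}, S }

Derivation:
Initial family (5 sets): { ∅, {ω₁,ω₂}, {ω₁,ω₃}, {ω₂,ω₃}, S }.
Pass 1: 3 new —
  {ω₁}  = {ω₂,ω₃}ᶜ
  {ω₂}  = {ω₁,ω₃}ᶜ
  {ω₃}  = {ω₁,ω₂}ᶜ
  |family| = 8
Pass 2: closed — nothing new.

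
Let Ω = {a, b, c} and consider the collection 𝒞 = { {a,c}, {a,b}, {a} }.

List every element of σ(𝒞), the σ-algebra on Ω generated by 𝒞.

Take S₀ = 𝒞 ∪ {∅, Ω} = { {}, {a}, {a,b}, {a,c}, Ω }.
Iteration 1 (3 new):
  {b}  = ᶜ of {a,c}
  {c}  = ᶜ of {a,b}
  {b,c}  = ᶜ of {a}
  [8 total]
Iteration 2: already closed under ᶜ and ∪.

|σ(𝒞)| = 8.  σ(𝒞) = { {}, {a}, {b}, {c}, {a,b}, {a,c}, {b,c}, Ω }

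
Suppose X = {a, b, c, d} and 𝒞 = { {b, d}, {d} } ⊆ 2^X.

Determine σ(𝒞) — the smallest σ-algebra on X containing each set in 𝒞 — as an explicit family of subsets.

Seed the family with 𝒞 together with ∅ and X: { {}, {d}, {b, d}, X }.
Iteration 1: +2 →
  {a, c}  = complement {b, d}
  {a, b, c}  = complement {d}
  |family| = 6
Iteration 2 (1 new):
  {a, c, d}  = {a, c} ∪ {d}
  |family| = 7
Iteration 3: +1 →
  {b}  = complement {a, c, d}
  |family| = 8
Iteration 4: closed — nothing new.

σ(𝒞) = { {}, {b}, {d}, {a, c}, {b, d}, {a, b, c}, {a, c, d}, X }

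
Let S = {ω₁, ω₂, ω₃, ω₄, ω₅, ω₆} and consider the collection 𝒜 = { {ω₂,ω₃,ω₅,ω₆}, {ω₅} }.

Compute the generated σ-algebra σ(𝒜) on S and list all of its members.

Initial family (4 sets): { {}, {ω₅}, {ω₂,ω₃,ω₅,ω₆}, S }.
Iteration 1 adds 2:
  {ω₁,ω₄}  = S∖{ω₂,ω₃,ω₅,ω₆}
  {ω₁,ω₂,ω₃,ω₄,ω₆}  = S∖{ω₅}
Iteration 2. New:
  {ω₁,ω₄,ω₅}  = {ω₁,ω₄} ∪ {ω₅}
Iteration 3: 1 new —
  {ω₂,ω₃,ω₆}  = S∖{ω₁,ω₄,ω₅}
Iteration 4: no new sets; the family is a σ-algebra.

|σ(𝒜)| = 8.  σ(𝒜) = { {}, {ω₅}, {ω₁,ω₄}, {ω₁,ω₄,ω₅}, {ω₂,ω₃,ω₆}, {ω₂,ω₃,ω₅,ω₆}, {ω₁,ω₂,ω₃,ω₄,ω₆}, S }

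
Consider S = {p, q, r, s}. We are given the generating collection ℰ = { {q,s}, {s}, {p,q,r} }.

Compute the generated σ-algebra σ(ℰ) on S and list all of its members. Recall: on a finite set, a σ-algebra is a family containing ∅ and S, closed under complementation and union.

σ(ℰ) (8 sets): { ∅, {q}, {s}, {p,r}, {q,s}, {p,q,r}, {p,r,s}, S }

Check:
Initial family (5 sets): { ∅, {s}, {q,s}, {p,q,r}, S }.
Iteration 1 (1 new):
  {p,r}  = S∖{q,s}
  |family| = 6
Iteration 2 adds 1:
  {p,r,s}  = {s} ∪ {p,r}
  |family| = 7
Iteration 3 (1 new):
  {q}  = S∖{p,r,s}
  |family| = 8
Iteration 4: already closed under ᶜ and ∪.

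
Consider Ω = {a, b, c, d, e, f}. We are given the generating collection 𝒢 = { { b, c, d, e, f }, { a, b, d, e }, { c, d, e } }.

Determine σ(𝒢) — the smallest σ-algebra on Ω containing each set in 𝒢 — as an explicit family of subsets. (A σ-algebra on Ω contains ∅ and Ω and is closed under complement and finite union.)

|σ(𝒢)| = 32.  σ(𝒢) = { ∅, { a }, { b }, { c }, { f }, { a, b }, { a, c }, { a, f }, { b, c }, { b, f }, { c, f }, { d, e }, { a, b, c }, { a, b, f }, { a, c, f }, { a, d, e }, { b, c, f }, { b, d, e }, { c, d, e }, { d, e, f }, { a, b, c, f }, { a, b, d, e }, { a, c, d, e }, { a, d, e, f }, { b, c, d, e }, { b, d, e, f }, { c, d, e, f }, { a, b, c, d, e }, { a, b, d, e, f }, { a, c, d, e, f }, { b, c, d, e, f }, Ω }

Trace:
Seed the family with 𝒢 together with ∅ and Ω: { ∅, { c, d, e }, { a, b, d, e }, { b, c, d, e, f }, Ω }.
Pass 1 (4 new):
  { a }  = { b, c, d, e, f }ᶜ
  { c, f }  = { a, b, d, e }ᶜ
  { a, b, f }  = { c, d, e }ᶜ
  { a, b, c, d, e }  = { c, d, e } ∪ { a, b, d, e }
  [9 total]
Pass 2. New:
  { f }  = { a, b, c, d, e }ᶜ
  { a, c, f }  = { c, f } ∪ { a }
  { a, b, c, f }  = { c, f } ∪ { a, b, f }
  { a, c, d, e }  = { c, d, e } ∪ { a }
  { c, d, e, f }  = { c, d, e } ∪ { c, f }
  { a, b, d, e, f }  = { a, b, d, e } ∪ { a, b, f }
  [15 total]
Pass 3: 7 new —
  { c }  = { a, b, d, e, f }ᶜ
  { a, b }  = { c, d, e, f }ᶜ
  { a, f }  = { a } ∪ { f }
  { b, f }  = { a, c, d, e }ᶜ
  { d, e }  = { a, b, c, f }ᶜ
  { b, d, e }  = { a, c, f }ᶜ
  { a, c, d, e, f }  = { c, d, e } ∪ { a, c, f }
  [22 total]
Pass 4: 9 new —
  { b }  = { a, c, d, e, f }ᶜ
  { a, c }  = { c } ∪ { a }
  { a, b, c }  = { a, b } ∪ { c }
  { a, d, e }  = { d, e } ∪ { a }
  { b, c, f }  = { b, f } ∪ { c }
  { d, e, f }  = { d, e } ∪ { f }
  { a, d, e, f }  = { a, f } ∪ { d, e }
  { b, c, d, e }  = { a, f }ᶜ
  { b, d, e, f }  = { d, e } ∪ { b, f }
  [31 total]
Pass 5 adds 1:
  { b, c }  = { a, d, e, f }ᶜ
  [32 total]
After Pass 6 the family is unchanged; done.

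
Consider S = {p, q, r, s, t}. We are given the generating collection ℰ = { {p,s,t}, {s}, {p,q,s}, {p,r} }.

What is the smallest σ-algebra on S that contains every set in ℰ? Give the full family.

Start: ℰ ∪ {∅, S} = { {}, {s}, {p,r}, {p,q,s}, {p,s,t}, S }.
Round 1: +8 →
  {q,r}  = {p,s,t}ᶜ
  {r,t}  = {p,q,s}ᶜ
  {p,r,s}  = {p,r} ∪ {s}
  {q,s,t}  = {p,r}ᶜ
  {p,q,r,s}  = {p,r} ∪ {p,q,s}
  {p,q,r,t}  = {s}ᶜ
  {p,q,s,t}  = {p,s,t} ∪ {p,q,s}
  {p,r,s,t}  = {p,s,t} ∪ {p,r}
  — 14 sets.
Round 2: +10 →
  {q}  = {p,r,s,t}ᶜ
  {r}  = {p,q,s,t}ᶜ
  {t}  = {p,q,r,s}ᶜ
  {q,t}  = {p,r,s}ᶜ
  {p,q,r}  = {q,r} ∪ {p,r}
  {p,r,t}  = {p,r} ∪ {r,t}
  {q,r,s}  = {q,r} ∪ {s}
  {q,r,t}  = {q,r} ∪ {r,t}
  {r,s,t}  = {s} ∪ {r,t}
  {q,r,s,t}  = {q,r} ∪ {q,s,t}
  — 24 sets.
Round 3: +7 →
  {p}  = {q,r,s,t}ᶜ
  {p,q}  = {r,s,t}ᶜ
  {p,s}  = {q,r,t}ᶜ
  {p,t}  = {q,r,s}ᶜ
  {q,s}  = {p,r,t}ᶜ
  {r,s}  = {r} ∪ {s}
  {s,t}  = {p,q,r}ᶜ
  — 31 sets.
Round 4 adds 1:
  {p,q,t}  = {r,s}ᶜ
  — 32 sets.
Round 5: already closed under ᶜ and ∪.

σ(ℰ) = { {}, {p}, {q}, {r}, {s}, {t}, {p,q}, {p,r}, {p,s}, {p,t}, {q,r}, {q,s}, {q,t}, {r,s}, {r,t}, {s,t}, {p,q,r}, {p,q,s}, {p,q,t}, {p,r,s}, {p,r,t}, {p,s,t}, {q,r,s}, {q,r,t}, {q,s,t}, {r,s,t}, {p,q,r,s}, {p,q,r,t}, {p,q,s,t}, {p,r,s,t}, {q,r,s,t}, S }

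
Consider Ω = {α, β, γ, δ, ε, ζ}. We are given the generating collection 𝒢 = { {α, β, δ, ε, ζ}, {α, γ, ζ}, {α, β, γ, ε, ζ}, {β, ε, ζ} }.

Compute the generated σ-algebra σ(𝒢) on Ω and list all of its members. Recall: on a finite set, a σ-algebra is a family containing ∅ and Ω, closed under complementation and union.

σ(𝒢) (32 sets): { {}, {α}, {γ}, {δ}, {ζ}, {α, γ}, {α, δ}, {α, ζ}, {β, ε}, {γ, δ}, {γ, ζ}, {δ, ζ}, {α, β, ε}, {α, γ, δ}, {α, γ, ζ}, {α, δ, ζ}, {β, γ, ε}, {β, δ, ε}, {β, ε, ζ}, {γ, δ, ζ}, {α, β, γ, ε}, {α, β, δ, ε}, {α, β, ε, ζ}, {α, γ, δ, ζ}, {β, γ, δ, ε}, {β, γ, ε, ζ}, {β, δ, ε, ζ}, {α, β, γ, δ, ε}, {α, β, γ, ε, ζ}, {α, β, δ, ε, ζ}, {β, γ, δ, ε, ζ}, Ω }

Check:
Take S₀ = 𝒢 ∪ {∅, Ω} = { {}, {α, γ, ζ}, {β, ε, ζ}, {α, β, γ, ε, ζ}, {α, β, δ, ε, ζ}, Ω }.
Iteration 1: +4 →
  {γ}  = {α, β, δ, ε, ζ}ᶜ
  {δ}  = {α, β, γ, ε, ζ}ᶜ
  {α, γ, δ}  = {β, ε, ζ}ᶜ
  {β, δ, ε}  = {α, γ, ζ}ᶜ
  [10 total]
Iteration 2. New:
  {γ, δ}  = {γ} ∪ {δ}
  {α, γ, δ, ζ}  = {α, γ, ζ} ∪ {α, γ, δ}
  {β, γ, δ, ε}  = {γ} ∪ {β, δ, ε}
  {β, γ, ε, ζ}  = {β, ε, ζ} ∪ {γ}
  {β, δ, ε, ζ}  = {β, ε, ζ} ∪ {δ}
  {α, β, γ, δ, ε}  = {α, γ, δ} ∪ {β, δ, ε}
  [16 total]
Iteration 3. New:
  {ζ}  = {α, β, γ, δ, ε}ᶜ
  {α, γ}  = {β, δ, ε, ζ}ᶜ
  {α, δ}  = {β, γ, ε, ζ}ᶜ
  {α, ζ}  = {β, γ, δ, ε}ᶜ
  {β, ε}  = {α, γ, δ, ζ}ᶜ
  {α, β, ε, ζ}  = {γ, δ}ᶜ
  {β, γ, δ, ε, ζ}  = {γ} ∪ {β, δ, ε, ζ}
  [23 total]
Iteration 4 (8 new):
  {α}  = {β, γ, δ, ε, ζ}ᶜ
  {γ, ζ}  = {ζ} ∪ {γ}
  {δ, ζ}  = {ζ} ∪ {δ}
  {α, δ, ζ}  = {α, ζ} ∪ {α, δ}
  {β, γ, ε}  = {β, ε} ∪ {γ}
  {γ, δ, ζ}  = {γ, δ} ∪ {ζ}
  {α, β, γ, ε}  = {β, ε} ∪ {α, γ}
  {α, β, δ, ε}  = {β, ε} ∪ {α, δ}
  [31 total]
Iteration 5 (1 new):
  {α, β, ε}  = {γ, δ, ζ}ᶜ
  [32 total]
Iteration 6: no new sets; the family is a σ-algebra.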